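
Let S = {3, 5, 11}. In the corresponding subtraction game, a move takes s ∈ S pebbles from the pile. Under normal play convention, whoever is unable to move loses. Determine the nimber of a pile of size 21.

1

n :  0  1  2  3  4  5  6  7  8  9 10 11 12 13 14 15 16 17 18 19 20 21
G :  0  0  0  1  1  1  2  2  0  0  0  1  1  1  2  2  0  0  0  1  1  1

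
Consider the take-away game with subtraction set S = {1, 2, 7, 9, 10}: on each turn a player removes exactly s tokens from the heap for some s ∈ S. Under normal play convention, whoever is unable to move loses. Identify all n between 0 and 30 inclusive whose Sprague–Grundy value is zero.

G(0) = 0
G(1) = mex{0} = 1
G(2) = mex{1,0} = 2
G(3) = mex{2,1} = 0
G(4) = mex{0,2} = 1
G(5) = mex{1,0} = 2
G(6) = mex{2,1} = 0
G(7) = mex{0,2,0} = 1
G(8) = mex{1,0,1} = 2
G(9) = mex{2,1,2,0} = 3
G(10) = mex{3,2,0,1,0} = 4
G(11) = mex{4,3,1,2,1} = 0
G(12) = mex{0,4,2,0,2} = 1
G(13) = mex{1,0,0,1,0} = 2
G(14) = mex{2,1,1,2,1} = 0
G(15) = mex{0,2,2,0,2} = 1
G(16) = mex{1,0,3,1,0} = 2
G(17) = mex{2,1,4,2,1} = 0
G(18) = mex{0,2,0,3,2} = 1
G(19) = mex{1,0,1,4,3} = 2
G(20) = mex{2,1,2,0,4} = 3
G(21) = mex{3,2,0,1,0} = 4
G(22) = mex{4,3,1,2,1} = 0
G(23) = mex{0,4,2,0,2} = 1
G(24) = mex{1,0,0,1,0} = 2
G(25) = mex{2,1,1,2,1} = 0
G(26) = mex{0,2,2,0,2} = 1
G(27) = mex{1,0,3,1,0} = 2
G(28) = mex{2,1,4,2,1} = 0
G(29) = mex{0,2,0,3,2} = 1
G(30) = mex{1,0,1,4,3} = 2
P-positions are exactly the n with G(n) = 0.

0, 3, 6, 11, 14, 17, 22, 25, 28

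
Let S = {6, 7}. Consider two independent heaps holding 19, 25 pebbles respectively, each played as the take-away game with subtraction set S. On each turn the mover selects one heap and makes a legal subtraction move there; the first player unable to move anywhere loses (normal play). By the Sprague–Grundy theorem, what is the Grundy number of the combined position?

3

All heaps use S = {6, 7}:
n :  0  1  2  3  4  5  6  7  8  9 10 11 12 13 14 15 16 17 18 19 20 21 22 23 24 25
G :  0  0  0  0  0  0  1  1  1  1  1  1  2  0  0  0  0  0  0  1  1  1  1  1  1  2
Heap A: G(19) = 1.
Heap B: G(25) = 2.
Combined Grundy value = 1 ⊕ 2 = 3.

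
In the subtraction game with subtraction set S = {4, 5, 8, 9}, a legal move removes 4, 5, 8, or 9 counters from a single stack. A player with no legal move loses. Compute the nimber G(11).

2

n :  0  1  2  3  4  5  6  7  8  9 10 11
G :  0  0  0  0  1  1  1  1  2  2  2  2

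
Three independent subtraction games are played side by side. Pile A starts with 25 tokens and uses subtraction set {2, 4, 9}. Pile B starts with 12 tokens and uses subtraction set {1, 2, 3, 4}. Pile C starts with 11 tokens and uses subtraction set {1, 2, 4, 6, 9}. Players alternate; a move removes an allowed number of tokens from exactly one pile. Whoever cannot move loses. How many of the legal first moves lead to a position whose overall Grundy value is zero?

Pile A, S = {2, 4, 9}:
G(0) = 0
G(1) = mex{} = 0
G(2) = mex{0} = 1
G(3) = mex{0} = 1
G(4) = mex{1,0} = 2
G(5) = mex{1,0} = 2
G(6) = mex{2,1} = 0
G(7) = mex{2,1} = 0
G(8) = mex{0,2} = 1
G(9) = mex{0,2,0} = 1
G(10) = mex{1,0,0} = 2
G(11) = mex{1,0,1} = 2
G(12) = mex{2,1,1} = 0
G(13) = mex{2,1,2} = 0
G(14) = mex{0,2,2} = 1
G(15) = mex{0,2,0} = 1
G(16) = mex{1,0,0} = 2
G(17) = mex{1,0,1} = 2
G(18) = mex{2,1,1} = 0
G(19) = mex{2,1,2} = 0
G(20) = mex{0,2,2} = 1
G(21) = mex{0,2,0} = 1
G(22) = mex{1,0,0} = 2
G(23) = mex{1,0,1} = 2
G(24) = mex{2,1,1} = 0
G(25) = mex{2,1,2} = 0
G_A(25) = 0.
Pile B, S = {1, 2, 3, 4}:
G(0) = 0
G(1) = mex{0} = 1
G(2) = mex{1,0} = 2
G(3) = mex{2,1,0} = 3
G(4) = mex{3,2,1,0} = 4
G(5) = mex{4,3,2,1} = 0
G(6) = mex{0,4,3,2} = 1
G(7) = mex{1,0,4,3} = 2
G(8) = mex{2,1,0,4} = 3
G(9) = mex{3,2,1,0} = 4
G(10) = mex{4,3,2,1} = 0
G(11) = mex{0,4,3,2} = 1
G(12) = mex{1,0,4,3} = 2
G_B(12) = 2.
Pile C, S = {1, 2, 4, 6, 9}:
n :  0  1  2  3  4  5  6  7  8  9 10 11
G :  0  1  2  0  1  2  3  4  0  1  2  0
G_C(11) = 0.
Combined Grundy value = 0 ⊕ 2 ⊕ 0 = 2.
A winning move leaves total XOR = 0, i.e. changes one component's Grundy value g to g ⊕ X where X is the current total.
Pile A: need g' = 0⊕2 = 2. Options: 25−2→G=2, 25−4→G=1, 25−9→G=2. Hits: 2.
Pile B: need g' = 2⊕2 = 0. Options: 12−1→G=1, 12−2→G=0, 12−3→G=4, 12−4→G=3. Hits: 1.
Pile C: need g' = 0⊕2 = 2. Options: 11−1→G=2, 11−2→G=1, 11−4→G=4, 11−6→G=2, 11−9→G=2. Hits: 3.

6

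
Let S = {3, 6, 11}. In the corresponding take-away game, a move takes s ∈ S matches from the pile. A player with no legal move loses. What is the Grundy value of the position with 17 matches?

1

n :  0  1  2  3  4  5  6  7  8  9 10 11 12 13 14 15 16 17
G :  0  0  0  1  1  1  2  2  2  0  0  3  1  1  0  2  2  1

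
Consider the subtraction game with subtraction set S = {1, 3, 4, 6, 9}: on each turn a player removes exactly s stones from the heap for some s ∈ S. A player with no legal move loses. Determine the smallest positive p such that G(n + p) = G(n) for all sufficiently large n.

12

G(0) = 0
G(1) = mex{0} = 1
G(2) = mex{1} = 0
G(3) = mex{0,0} = 1
G(4) = mex{1,1,0} = 2
G(5) = mex{2,0,1} = 3
G(6) = mex{3,1,0,0} = 2
G(7) = mex{2,2,1,1} = 0
G(8) = mex{0,3,2,0} = 1
G(9) = mex{1,2,3,1,0} = 4
G(10) = mex{4,0,2,2,1} = 3
G(11) = mex{3,1,0,3,0} = 2
G(12) = mex{2,4,1,2,1} = 0
G(13) = mex{0,3,4,0,2} = 1
G(14) = mex{1,2,3,1,3} = 0
G(15) = mex{0,0,2,4,2} = 1
G(16) = mex{1,1,0,3,0} = 2
G(17) = mex{2,0,1,2,1} = 3
G(18) = mex{3,1,0,0,4} = 2
G(19) = mex{2,2,1,1,3} = 0
G(20) = mex{0,3,2,0,2} = 1
G(21) = mex{1,2,3,1,0} = 4
G(22) = mex{4,0,2,2,1} = 3
G(23) = mex{3,1,0,3,0} = 2
G(24) = mex{2,4,1,2,1} = 0
G(25) = mex{0,3,4,0,2} = 1
G(n+12) = G(n) holds for n = 0,…,8 (a full window of length max(S) = 9), so the sequence is purely periodic with period 12.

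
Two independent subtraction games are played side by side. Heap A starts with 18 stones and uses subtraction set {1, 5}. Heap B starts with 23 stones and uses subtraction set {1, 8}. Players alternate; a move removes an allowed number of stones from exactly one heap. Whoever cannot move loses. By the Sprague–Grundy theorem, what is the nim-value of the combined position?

Heap A, S = {1, 5}:
n :  0  1  2  3  4  5  6  7  8  9 10 11 12 13 14 15 16 17 18
G :  0  1  0  1  0  1  0  1  0  1  0  1  0  1  0  1  0  1  0
G_A(18) = 0.
Heap B, S = {1, 8}:
G(0) = 0
G(1) = mex{0} = 1
G(2) = mex{1} = 0
G(3) = mex{0} = 1
G(4) = mex{1} = 0
G(5) = mex{0} = 1
G(6) = mex{1} = 0
G(7) = mex{0} = 1
G(8) = mex{1,0} = 2
G(9) = mex{2,1} = 0
G(10) = mex{0,0} = 1
G(11) = mex{1,1} = 0
G(12) = mex{0,0} = 1
G(13) = mex{1,1} = 0
G(14) = mex{0,0} = 1
G(15) = mex{1,1} = 0
G(16) = mex{0,2} = 1
G(17) = mex{1,0} = 2
G(18) = mex{2,1} = 0
G(19) = mex{0,0} = 1
G(20) = mex{1,1} = 0
G(21) = mex{0,0} = 1
G(22) = mex{1,1} = 0
G(23) = mex{0,0} = 1
G_B(23) = 1.
Combined Grundy value = 0 ⊕ 1 = 1.

1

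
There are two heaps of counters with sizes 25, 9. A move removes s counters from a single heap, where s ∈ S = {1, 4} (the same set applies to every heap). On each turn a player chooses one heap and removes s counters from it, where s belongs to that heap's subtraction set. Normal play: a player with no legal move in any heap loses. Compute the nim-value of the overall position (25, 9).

All heaps use S = {1, 4}:
n :  0  1  2  3  4  5  6  7  8  9 10 11 12 13 14 15 16 17 18 19 20 21 22 23 24 25
G :  0  1  0  1  2  0  1  0  1  2  0  1  0  1  2  0  1  0  1  2  0  1  0  1  2  0
Heap A: G(25) = 0.
Heap B: G(9) = 2.
Combined Grundy value = 0 ⊕ 2 = 2.

2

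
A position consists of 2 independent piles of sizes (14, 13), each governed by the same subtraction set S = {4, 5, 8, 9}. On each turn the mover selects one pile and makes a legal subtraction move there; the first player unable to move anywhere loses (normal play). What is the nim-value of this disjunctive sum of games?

All piles use S = {4, 5, 8, 9}:
n :  0  1  2  3  4  5  6  7  8  9 10 11 12 13 14
G :  0  0  0  0  1  1  1  1  2  2  2  2  3  0  0
Pile A: G(14) = 0.
Pile B: G(13) = 0.
Combined Grundy value = 0 ⊕ 0 = 0.

0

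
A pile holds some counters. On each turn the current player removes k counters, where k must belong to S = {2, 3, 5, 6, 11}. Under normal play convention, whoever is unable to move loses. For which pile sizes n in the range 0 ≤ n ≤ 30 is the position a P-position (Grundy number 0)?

G(0) = 0
G(1) = mex{} = 0
G(2) = mex{0} = 1
G(3) = mex{0,0} = 1
G(4) = mex{1,0} = 2
G(5) = mex{1,1,0} = 2
G(6) = mex{2,1,0,0} = 3
G(7) = mex{2,2,1,0} = 3
G(8) = mex{3,2,1,1} = 0
G(9) = mex{3,3,2,1} = 0
G(10) = mex{0,3,2,2} = 1
G(11) = mex{0,0,3,2,0} = 1
G(12) = mex{1,0,3,3,0} = 2
G(13) = mex{1,1,0,3,1} = 2
G(14) = mex{2,1,0,0,1} = 3
G(15) = mex{2,2,1,0,2} = 3
G(16) = mex{3,2,1,1,2} = 0
G(17) = mex{3,3,2,1,3} = 0
G(18) = mex{0,3,2,2,3} = 1
G(19) = mex{0,0,3,2,0} = 1
G(20) = mex{1,0,3,3,0} = 2
G(21) = mex{1,1,0,3,1} = 2
G(22) = mex{2,1,0,0,1} = 3
G(23) = mex{2,2,1,0,2} = 3
G(24) = mex{3,2,1,1,2} = 0
G(25) = mex{3,3,2,1,3} = 0
G(26) = mex{0,3,2,2,3} = 1
G(27) = mex{0,0,3,2,0} = 1
G(28) = mex{1,0,3,3,0} = 2
G(29) = mex{1,1,0,3,1} = 2
G(30) = mex{2,1,0,0,1} = 3
P-positions are exactly the n with G(n) = 0.

0, 1, 8, 9, 16, 17, 24, 25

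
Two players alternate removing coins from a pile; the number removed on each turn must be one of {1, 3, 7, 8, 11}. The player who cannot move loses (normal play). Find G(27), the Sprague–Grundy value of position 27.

3

n :  0  1  2  3  4  5  6  7  8  9 10 11 12 13 14 15 16 17 18 19 20 21 22 23 24 25 26 27
G :  0  1  0  1  0  1  0  1  2  3  2  3  2  3  2  3  0  1  0  1  0  1  0  1  2  3  2  3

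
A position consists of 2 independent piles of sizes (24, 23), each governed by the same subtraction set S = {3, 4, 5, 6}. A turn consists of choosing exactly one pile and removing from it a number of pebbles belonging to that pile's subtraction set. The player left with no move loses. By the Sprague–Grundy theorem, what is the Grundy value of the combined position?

3

All piles use S = {3, 4, 5, 6}:
G(0) = 0
G(1) = mex{} = 0
G(2) = mex{} = 0
G(3) = mex{0} = 1
G(4) = mex{0,0} = 1
G(5) = mex{0,0,0} = 1
G(6) = mex{1,0,0,0} = 2
G(7) = mex{1,1,0,0} = 2
G(8) = mex{1,1,1,0} = 2
G(9) = mex{2,1,1,1} = 0
G(10) = mex{2,2,1,1} = 0
G(11) = mex{2,2,2,1} = 0
G(12) = mex{0,2,2,2} = 1
G(13) = mex{0,0,2,2} = 1
G(14) = mex{0,0,0,2} = 1
G(15) = mex{1,0,0,0} = 2
G(16) = mex{1,1,0,0} = 2
G(17) = mex{1,1,1,0} = 2
G(18) = mex{2,1,1,1} = 0
G(19) = mex{2,2,1,1} = 0
G(20) = mex{2,2,2,1} = 0
G(21) = mex{0,2,2,2} = 1
G(22) = mex{0,0,2,2} = 1
G(23) = mex{0,0,0,2} = 1
G(24) = mex{1,0,0,0} = 2
Pile A: G(24) = 2.
Pile B: G(23) = 1.
Combined Grundy value = 2 ⊕ 1 = 3.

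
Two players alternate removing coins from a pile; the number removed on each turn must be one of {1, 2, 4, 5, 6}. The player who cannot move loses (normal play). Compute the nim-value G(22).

n :  0  1  2  3  4  5  6  7  8  9 10 11 12 13 14 15 16 17 18 19 20 21 22
G :  0  1  2  0  1  2  3  4  5  3  0  1  2  0  1  2  3  4  5  3  0  1  2

2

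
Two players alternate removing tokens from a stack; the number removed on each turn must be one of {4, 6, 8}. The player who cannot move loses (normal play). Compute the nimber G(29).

n :  0  1  2  3  4  5  6  7  8  9 10 11 12 13 14 15 16 17 18 19 20 21 22 23 24 25 26 27 28 29
G :  0  0  0  0  1  1  1  1  2  2  2  2  0  0  0  0  1  1  1  1  2  2  2  2  0  0  0  0  1  1

1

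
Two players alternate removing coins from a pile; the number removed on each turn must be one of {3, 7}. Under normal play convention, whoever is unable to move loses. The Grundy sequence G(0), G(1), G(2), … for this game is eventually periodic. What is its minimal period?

G(0) = 0
G(1) = mex{} = 0
G(2) = mex{} = 0
G(3) = mex{0} = 1
G(4) = mex{0} = 1
G(5) = mex{0} = 1
G(6) = mex{1} = 0
G(7) = mex{1,0} = 2
G(8) = mex{1,0} = 2
G(9) = mex{0,0} = 1
G(10) = mex{2,1} = 0
G(11) = mex{2,1} = 0
G(12) = mex{1,1} = 0
G(13) = mex{0,0} = 1
G(14) = mex{0,2} = 1
G(15) = mex{0,2} = 1
G(16) = mex{1,1} = 0
G(17) = mex{1,0} = 2
G(18) = mex{1,0} = 2
G(19) = mex{0,0} = 1
G(20) = mex{2,1} = 0
G(21) = mex{2,1} = 0
G(n+10) = G(n) holds for n = 0,…,6 (a full window of length max(S) = 7), so the sequence is purely periodic with period 10.

10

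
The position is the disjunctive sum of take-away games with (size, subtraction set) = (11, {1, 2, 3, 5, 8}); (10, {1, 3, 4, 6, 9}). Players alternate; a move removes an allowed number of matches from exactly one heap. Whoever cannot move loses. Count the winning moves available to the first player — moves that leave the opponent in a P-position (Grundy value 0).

Heap A, S = {1, 2, 3, 5, 8}:
G(0) = 0
G(1) = mex{0} = 1
G(2) = mex{1,0} = 2
G(3) = mex{2,1,0} = 3
G(4) = mex{3,2,1} = 0
G(5) = mex{0,3,2,0} = 1
G(6) = mex{1,0,3,1} = 2
G(7) = mex{2,1,0,2} = 3
G(8) = mex{3,2,1,3,0} = 4
G(9) = mex{4,3,2,0,1} = 5
G(10) = mex{5,4,3,1,2} = 0
G(11) = mex{0,5,4,2,3} = 1
G_A(11) = 1.
Heap B, S = {1, 3, 4, 6, 9}:
n :  0  1  2  3  4  5  6  7  8  9 10
G :  0  1  0  1  2  3  2  0  1  4  3
G_B(10) = 3.
Combined Grundy value = 1 ⊕ 3 = 2.
A winning move leaves total XOR = 0, i.e. changes one component's Grundy value g to g ⊕ X where X is the current total.
Heap A: need g' = 1⊕2 = 3. Options: 11−1→G=0, 11−2→G=5, 11−3→G=4, 11−5→G=2, 11−8→G=3. Hits: 1.
Heap B: need g' = 3⊕2 = 1. Options: 10−1→G=4, 10−3→G=0, 10−4→G=2, 10−6→G=2, 10−9→G=1. Hits: 1.

2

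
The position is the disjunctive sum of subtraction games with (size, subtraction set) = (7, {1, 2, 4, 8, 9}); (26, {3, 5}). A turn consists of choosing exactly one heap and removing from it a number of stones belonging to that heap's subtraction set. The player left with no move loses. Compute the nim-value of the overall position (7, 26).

Heap A, S = {1, 2, 4, 8, 9}:
n : 0 1 2 3 4 5 6 7
G : 0 1 2 0 1 2 0 1
G_A(7) = 1.
Heap B, S = {3, 5}:
n :  0  1  2  3  4  5  6  7  8  9 10 11 12 13 14 15 16 17 18 19 20 21 22 23 24 25 26
G :  0  0  0  1  1  1  2  2  0  0  0  1  1  1  2  2  0  0  0  1  1  1  2  2  0  0  0
G_B(26) = 0.
Combined Grundy value = 1 ⊕ 0 = 1.

1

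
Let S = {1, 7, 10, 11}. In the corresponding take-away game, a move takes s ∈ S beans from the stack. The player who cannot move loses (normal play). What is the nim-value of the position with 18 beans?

2

G(0) = 0
G(1) = mex{0} = 1
G(2) = mex{1} = 0
G(3) = mex{0} = 1
G(4) = mex{1} = 0
G(5) = mex{0} = 1
G(6) = mex{1} = 0
G(7) = mex{0,0} = 1
G(8) = mex{1,1} = 0
G(9) = mex{0,0} = 1
G(10) = mex{1,1,0} = 2
G(11) = mex{2,0,1,0} = 3
G(12) = mex{3,1,0,1} = 2
G(13) = mex{2,0,1,0} = 3
G(14) = mex{3,1,0,1} = 2
G(15) = mex{2,0,1,0} = 3
G(16) = mex{3,1,0,1} = 2
G(17) = mex{2,2,1,0} = 3
G(18) = mex{3,3,0,1} = 2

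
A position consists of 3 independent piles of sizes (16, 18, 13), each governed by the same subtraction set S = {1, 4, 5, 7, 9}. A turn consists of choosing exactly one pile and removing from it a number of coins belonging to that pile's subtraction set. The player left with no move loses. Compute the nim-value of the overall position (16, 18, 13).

All piles use S = {1, 4, 5, 7, 9}:
n :  0  1  2  3  4  5  6  7  8  9 10 11 12 13 14 15 16 17 18
G :  0  1  0  1  2  3  2  3  0  1  0  1  2  3  2  3  0  1  0
Pile A: G(16) = 0.
Pile B: G(18) = 0.
Pile C: G(13) = 3.
Combined Grundy value = 0 ⊕ 0 ⊕ 3 = 3.

3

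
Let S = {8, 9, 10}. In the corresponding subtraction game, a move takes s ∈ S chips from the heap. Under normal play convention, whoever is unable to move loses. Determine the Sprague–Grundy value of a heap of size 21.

0

G(0) = 0
G(1) = mex{} = 0
G(2) = mex{} = 0
G(3) = mex{} = 0
G(4) = mex{} = 0
G(5) = mex{} = 0
G(6) = mex{} = 0
G(7) = mex{} = 0
G(8) = mex{0} = 1
G(9) = mex{0,0} = 1
G(10) = mex{0,0,0} = 1
G(11) = mex{0,0,0} = 1
G(12) = mex{0,0,0} = 1
G(13) = mex{0,0,0} = 1
G(14) = mex{0,0,0} = 1
G(15) = mex{0,0,0} = 1
G(16) = mex{1,0,0} = 2
G(17) = mex{1,1,0} = 2
G(18) = mex{1,1,1} = 0
G(19) = mex{1,1,1} = 0
G(20) = mex{1,1,1} = 0
G(21) = mex{1,1,1} = 0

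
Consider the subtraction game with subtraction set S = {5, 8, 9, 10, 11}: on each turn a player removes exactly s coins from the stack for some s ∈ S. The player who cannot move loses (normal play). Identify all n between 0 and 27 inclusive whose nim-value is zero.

0, 1, 2, 3, 4, 16, 17, 18, 19, 20

n :  0  1  2  3  4  5  6  7  8  9 10 11 12 13 14 15 16 17 18 19 20 21 22 23 24 25 26 27
G :  0  0  0  0  0  1  1  1  1  1  2  2  2  2  2  3  0  0  0  0  0  1  1  1  1  1  2  2
P-positions are exactly the n with G(n) = 0.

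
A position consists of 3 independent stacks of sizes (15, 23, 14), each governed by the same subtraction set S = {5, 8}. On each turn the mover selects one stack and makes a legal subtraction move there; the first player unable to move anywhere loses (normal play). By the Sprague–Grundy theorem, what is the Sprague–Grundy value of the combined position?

All stacks use S = {5, 8}:
G(0) = 0
G(1) = mex{} = 0
G(2) = mex{} = 0
G(3) = mex{} = 0
G(4) = mex{} = 0
G(5) = mex{0} = 1
G(6) = mex{0} = 1
G(7) = mex{0} = 1
G(8) = mex{0,0} = 1
G(9) = mex{0,0} = 1
G(10) = mex{1,0} = 2
G(11) = mex{1,0} = 2
G(12) = mex{1,0} = 2
G(13) = mex{1,1} = 0
G(14) = mex{1,1} = 0
G(15) = mex{2,1} = 0
G(16) = mex{2,1} = 0
G(17) = mex{2,1} = 0
G(18) = mex{0,2} = 1
G(19) = mex{0,2} = 1
G(20) = mex{0,2} = 1
G(21) = mex{0,0} = 1
G(22) = mex{0,0} = 1
G(23) = mex{1,0} = 2
Stack A: G(15) = 0.
Stack B: G(23) = 2.
Stack C: G(14) = 0.
Combined Grundy value = 0 ⊕ 2 ⊕ 0 = 2.

2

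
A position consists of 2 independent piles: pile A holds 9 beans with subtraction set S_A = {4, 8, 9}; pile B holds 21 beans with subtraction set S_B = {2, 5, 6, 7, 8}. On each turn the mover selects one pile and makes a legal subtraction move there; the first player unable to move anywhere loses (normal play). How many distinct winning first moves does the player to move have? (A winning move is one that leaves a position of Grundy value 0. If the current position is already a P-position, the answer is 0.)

Pile A, S = {4, 8, 9}:
G(0) = 0
G(1) = mex{} = 0
G(2) = mex{} = 0
G(3) = mex{} = 0
G(4) = mex{0} = 1
G(5) = mex{0} = 1
G(6) = mex{0} = 1
G(7) = mex{0} = 1
G(8) = mex{1,0} = 2
G(9) = mex{1,0,0} = 2
G_A(9) = 2.
Pile B, S = {2, 5, 6, 7, 8}:
G(0) = 0
G(1) = mex{} = 0
G(2) = mex{0} = 1
G(3) = mex{0} = 1
G(4) = mex{1} = 0
G(5) = mex{1,0} = 2
G(6) = mex{0,0,0} = 1
G(7) = mex{2,1,0,0} = 3
G(8) = mex{1,1,1,0,0} = 2
G(9) = mex{3,0,1,1,0} = 2
G(10) = mex{2,2,0,1,1} = 3
G(11) = mex{2,1,2,0,1} = 3
G(12) = mex{3,3,1,2,0} = 4
G(13) = mex{3,2,3,1,2} = 0
G(14) = mex{4,2,2,3,1} = 0
G(15) = mex{0,3,2,2,3} = 1
G(16) = mex{0,3,3,2,2} = 1
G(17) = mex{1,4,3,3,2} = 0
G(18) = mex{1,0,4,3,3} = 2
G(19) = mex{0,0,0,4,3} = 1
G(20) = mex{2,1,0,0,4} = 3
G(21) = mex{1,1,1,0,0} = 2
G_B(21) = 2.
Combined Grundy value = 2 ⊕ 2 = 0.
A winning move leaves total XOR = 0, i.e. changes one component's Grundy value g to g ⊕ X where X is the current total.
Pile A: target g' = 2⊕0 = 2, but every legal move changes the Grundy value (mex property), so 0 moves.
Pile B: target g' = 2⊕0 = 2, but every legal move changes the Grundy value (mex property), so 0 moves.

0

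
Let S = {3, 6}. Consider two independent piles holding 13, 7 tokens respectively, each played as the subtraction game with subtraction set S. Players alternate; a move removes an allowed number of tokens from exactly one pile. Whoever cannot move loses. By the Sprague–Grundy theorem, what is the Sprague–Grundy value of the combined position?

All piles use S = {3, 6}:
n :  0  1  2  3  4  5  6  7  8  9 10 11 12 13
G :  0  0  0  1  1  1  2  2  2  0  0  0  1  1
Pile A: G(13) = 1.
Pile B: G(7) = 2.
Combined Grundy value = 1 ⊕ 2 = 3.

3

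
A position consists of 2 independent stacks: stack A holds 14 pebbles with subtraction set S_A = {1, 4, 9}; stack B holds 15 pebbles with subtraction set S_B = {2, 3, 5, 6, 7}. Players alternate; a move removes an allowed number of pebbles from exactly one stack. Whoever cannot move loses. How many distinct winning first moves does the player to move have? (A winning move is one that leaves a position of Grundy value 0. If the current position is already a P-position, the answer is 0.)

Stack A, S = {1, 4, 9}:
n :  0  1  2  3  4  5  6  7  8  9 10 11 12 13 14
G :  0  1  0  1  2  0  1  0  1  2  0  1  0  1  2
G_A(14) = 2.
Stack B, S = {2, 3, 5, 6, 7}:
n :  0  1  2  3  4  5  6  7  8  9 10 11 12 13 14 15
G :  0  0  1  1  2  2  3  3  4  0  0  1  1  2  2  3
G_B(15) = 3.
Combined Grundy value = 2 ⊕ 3 = 1.
A winning move leaves total XOR = 0, i.e. changes one component's Grundy value g to g ⊕ X where X is the current total.
Stack A: need g' = 2⊕1 = 3. Options: 14−1→G=1, 14−4→G=0, 14−9→G=0. Hits: 0.
Stack B: need g' = 3⊕1 = 2. Options: 15−2→G=2, 15−3→G=1, 15−5→G=0, 15−6→G=0, 15−7→G=4. Hits: 1.

1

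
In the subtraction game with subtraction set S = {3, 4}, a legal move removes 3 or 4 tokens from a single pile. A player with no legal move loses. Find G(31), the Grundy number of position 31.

G(0) = 0
G(1) = mex{} = 0
G(2) = mex{} = 0
G(3) = mex{0} = 1
G(4) = mex{0,0} = 1
G(5) = mex{0,0} = 1
G(6) = mex{1,0} = 2
G(7) = mex{1,1} = 0
G(8) = mex{1,1} = 0
G(9) = mex{2,1} = 0
G(10) = mex{0,2} = 1
G(11) = mex{0,0} = 1
G(12) = mex{0,0} = 1
G(13) = mex{1,0} = 2
G(14) = mex{1,1} = 0
G(15) = mex{1,1} = 0
G(16) = mex{2,1} = 0
G(17) = mex{0,2} = 1
G(18) = mex{0,0} = 1
G(19) = mex{0,0} = 1
G(20) = mex{1,0} = 2
G(21) = mex{1,1} = 0
G(22) = mex{1,1} = 0
G(23) = mex{2,1} = 0
G(24) = mex{0,2} = 1
G(25) = mex{0,0} = 1
G(26) = mex{0,0} = 1
G(27) = mex{1,0} = 2
G(28) = mex{1,1} = 0
G(29) = mex{1,1} = 0
G(30) = mex{2,1} = 0
G(31) = mex{0,2} = 1

1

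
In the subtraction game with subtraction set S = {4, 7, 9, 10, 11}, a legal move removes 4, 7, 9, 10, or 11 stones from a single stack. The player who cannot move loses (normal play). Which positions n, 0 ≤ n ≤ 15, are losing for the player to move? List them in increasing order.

0, 1, 2, 3, 15

n :  0  1  2  3  4  5  6  7  8  9 10 11 12 13 14 15
G :  0  0  0  0  1  1  1  1  2  2  2  2  3  3  3  0
P-positions are exactly the n with G(n) = 0.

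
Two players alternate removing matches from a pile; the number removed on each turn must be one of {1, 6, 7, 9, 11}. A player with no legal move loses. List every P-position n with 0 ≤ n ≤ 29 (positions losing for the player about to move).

n :  0  1  2  3  4  5  6  7  8  9 10 11 12 13 14 15 16 17 18 19 20 21 22 23 24 25 26 27 28 29
G :  0  1  0  1  0  1  2  3  2  3  2  3  0  1  0  1  0  1  2  3  2  3  2  3  0  1  0  1  0  1
P-positions are exactly the n with G(n) = 0.

0, 2, 4, 12, 14, 16, 24, 26, 28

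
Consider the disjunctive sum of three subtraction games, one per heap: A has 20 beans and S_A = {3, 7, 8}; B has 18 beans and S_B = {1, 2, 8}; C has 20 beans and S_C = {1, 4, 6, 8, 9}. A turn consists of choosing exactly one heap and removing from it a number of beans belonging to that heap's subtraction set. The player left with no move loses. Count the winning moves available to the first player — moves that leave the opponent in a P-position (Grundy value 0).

Heap A, S = {3, 7, 8}:
G(0) = 0
G(1) = mex{} = 0
G(2) = mex{} = 0
G(3) = mex{0} = 1
G(4) = mex{0} = 1
G(5) = mex{0} = 1
G(6) = mex{1} = 0
G(7) = mex{1,0} = 2
G(8) = mex{1,0,0} = 2
G(9) = mex{0,0,0} = 1
G(10) = mex{2,1,0} = 3
G(11) = mex{2,1,1} = 0
G(12) = mex{1,1,1} = 0
G(13) = mex{3,0,1} = 2
G(14) = mex{0,2,0} = 1
G(15) = mex{0,2,2} = 1
G(16) = mex{2,1,2} = 0
G(17) = mex{1,3,1} = 0
G(18) = mex{1,0,3} = 2
G(19) = mex{0,0,0} = 1
G(20) = mex{0,2,0} = 1
G_A(20) = 1.
Heap B, S = {1, 2, 8}:
G(0) = 0
G(1) = mex{0} = 1
G(2) = mex{1,0} = 2
G(3) = mex{2,1} = 0
G(4) = mex{0,2} = 1
G(5) = mex{1,0} = 2
G(6) = mex{2,1} = 0
G(7) = mex{0,2} = 1
G(8) = mex{1,0,0} = 2
G(9) = mex{2,1,1} = 0
G(10) = mex{0,2,2} = 1
G(11) = mex{1,0,0} = 2
G(12) = mex{2,1,1} = 0
G(13) = mex{0,2,2} = 1
G(14) = mex{1,0,0} = 2
G(15) = mex{2,1,1} = 0
G(16) = mex{0,2,2} = 1
G(17) = mex{1,0,0} = 2
G(18) = mex{2,1,1} = 0
G_B(18) = 0.
Heap C, S = {1, 4, 6, 8, 9}:
n :  0  1  2  3  4  5  6  7  8  9 10 11 12 13 14 15 16 17 18 19 20
G :  0  1  0  1  2  0  1  0  1  2  3  2  0  1  2  3  2  0  1  0  1
G_C(20) = 1.
Combined Grundy value = 1 ⊕ 0 ⊕ 1 = 0.
A winning move leaves total XOR = 0, i.e. changes one component's Grundy value g to g ⊕ X where X is the current total.
Heap A: target g' = 1⊕0 = 1, but every legal move changes the Grundy value (mex property), so 0 moves.
Heap B: target g' = 0⊕0 = 0, but every legal move changes the Grundy value (mex property), so 0 moves.
Heap C: target g' = 1⊕0 = 1, but every legal move changes the Grundy value (mex property), so 0 moves.

0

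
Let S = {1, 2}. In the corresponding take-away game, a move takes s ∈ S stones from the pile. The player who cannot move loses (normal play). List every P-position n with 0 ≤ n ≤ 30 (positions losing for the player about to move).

0, 3, 6, 9, 12, 15, 18, 21, 24, 27, 30

G(0) = 0
G(1) = mex{0} = 1
G(2) = mex{1,0} = 2
G(3) = mex{2,1} = 0
G(4) = mex{0,2} = 1
G(5) = mex{1,0} = 2
G(6) = mex{2,1} = 0
G(7) = mex{0,2} = 1
G(8) = mex{1,0} = 2
G(9) = mex{2,1} = 0
G(10) = mex{0,2} = 1
G(11) = mex{1,0} = 2
G(12) = mex{2,1} = 0
G(13) = mex{0,2} = 1
G(14) = mex{1,0} = 2
G(15) = mex{2,1} = 0
G(16) = mex{0,2} = 1
G(17) = mex{1,0} = 2
G(18) = mex{2,1} = 0
G(19) = mex{0,2} = 1
G(20) = mex{1,0} = 2
G(21) = mex{2,1} = 0
G(22) = mex{0,2} = 1
G(23) = mex{1,0} = 2
G(24) = mex{2,1} = 0
G(25) = mex{0,2} = 1
G(26) = mex{1,0} = 2
G(27) = mex{2,1} = 0
G(28) = mex{0,2} = 1
G(29) = mex{1,0} = 2
G(30) = mex{2,1} = 0
P-positions are exactly the n with G(n) = 0.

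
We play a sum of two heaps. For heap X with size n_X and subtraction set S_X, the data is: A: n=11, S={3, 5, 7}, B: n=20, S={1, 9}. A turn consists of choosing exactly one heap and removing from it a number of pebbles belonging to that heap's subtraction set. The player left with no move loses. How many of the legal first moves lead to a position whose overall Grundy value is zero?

Heap A, S = {3, 5, 7}:
G(0) = 0
G(1) = mex{} = 0
G(2) = mex{} = 0
G(3) = mex{0} = 1
G(4) = mex{0} = 1
G(5) = mex{0,0} = 1
G(6) = mex{1,0} = 2
G(7) = mex{1,0,0} = 2
G(8) = mex{1,1,0} = 2
G(9) = mex{2,1,0} = 3
G(10) = mex{2,1,1} = 0
G(11) = mex{2,2,1} = 0
G_A(11) = 0.
Heap B, S = {1, 9}:
n :  0  1  2  3  4  5  6  7  8  9 10 11 12 13 14 15 16 17 18 19 20
G :  0  1  0  1  0  1  0  1  0  1  0  1  0  1  0  1  0  1  0  1  0
G_B(20) = 0.
Combined Grundy value = 0 ⊕ 0 = 0.
A winning move leaves total XOR = 0, i.e. changes one component's Grundy value g to g ⊕ X where X is the current total.
Heap A: target g' = 0⊕0 = 0, but every legal move changes the Grundy value (mex property), so 0 moves.
Heap B: target g' = 0⊕0 = 0, but every legal move changes the Grundy value (mex property), so 0 moves.

0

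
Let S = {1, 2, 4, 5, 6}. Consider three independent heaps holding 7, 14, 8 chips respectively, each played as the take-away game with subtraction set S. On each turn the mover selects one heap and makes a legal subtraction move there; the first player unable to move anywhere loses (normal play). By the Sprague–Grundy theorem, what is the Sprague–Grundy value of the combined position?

All heaps use S = {1, 2, 4, 5, 6}:
n :  0  1  2  3  4  5  6  7  8  9 10 11 12 13 14
G :  0  1  2  0  1  2  3  4  5  3  0  1  2  0  1
Heap A: G(7) = 4.
Heap B: G(14) = 1.
Heap C: G(8) = 5.
Combined Grundy value = 4 ⊕ 1 ⊕ 5 = 0.

0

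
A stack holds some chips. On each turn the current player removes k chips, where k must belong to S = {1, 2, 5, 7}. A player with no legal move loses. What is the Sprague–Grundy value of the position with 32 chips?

2

G(0) = 0
G(1) = mex{0} = 1
G(2) = mex{1,0} = 2
G(3) = mex{2,1} = 0
G(4) = mex{0,2} = 1
G(5) = mex{1,0,0} = 2
G(6) = mex{2,1,1} = 0
G(7) = mex{0,2,2,0} = 1
G(8) = mex{1,0,0,1} = 2
G(9) = mex{2,1,1,2} = 0
G(10) = mex{0,2,2,0} = 1
G(11) = mex{1,0,0,1} = 2
G(12) = mex{2,1,1,2} = 0
G(13) = mex{0,2,2,0} = 1
G(14) = mex{1,0,0,1} = 2
G(15) = mex{2,1,1,2} = 0
G(16) = mex{0,2,2,0} = 1
G(17) = mex{1,0,0,1} = 2
G(18) = mex{2,1,1,2} = 0
G(19) = mex{0,2,2,0} = 1
G(20) = mex{1,0,0,1} = 2
G(21) = mex{2,1,1,2} = 0
G(22) = mex{0,2,2,0} = 1
G(23) = mex{1,0,0,1} = 2
G(24) = mex{2,1,1,2} = 0
G(25) = mex{0,2,2,0} = 1
G(26) = mex{1,0,0,1} = 2
G(27) = mex{2,1,1,2} = 0
G(28) = mex{0,2,2,0} = 1
G(29) = mex{1,0,0,1} = 2
G(30) = mex{2,1,1,2} = 0
G(31) = mex{0,2,2,0} = 1
G(32) = mex{1,0,0,1} = 2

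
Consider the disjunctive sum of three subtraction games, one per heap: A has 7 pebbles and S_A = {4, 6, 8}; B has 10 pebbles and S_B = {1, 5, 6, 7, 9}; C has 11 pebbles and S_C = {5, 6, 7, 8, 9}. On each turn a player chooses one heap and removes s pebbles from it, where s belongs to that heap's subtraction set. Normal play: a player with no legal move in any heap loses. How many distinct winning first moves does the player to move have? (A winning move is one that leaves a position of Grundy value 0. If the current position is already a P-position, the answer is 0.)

Heap A, S = {4, 6, 8}:
G(0) = 0
G(1) = mex{} = 0
G(2) = mex{} = 0
G(3) = mex{} = 0
G(4) = mex{0} = 1
G(5) = mex{0} = 1
G(6) = mex{0,0} = 1
G(7) = mex{0,0} = 1
G_A(7) = 1.
Heap B, S = {1, 5, 6, 7, 9}:
G(0) = 0
G(1) = mex{0} = 1
G(2) = mex{1} = 0
G(3) = mex{0} = 1
G(4) = mex{1} = 0
G(5) = mex{0,0} = 1
G(6) = mex{1,1,0} = 2
G(7) = mex{2,0,1,0} = 3
G(8) = mex{3,1,0,1} = 2
G(9) = mex{2,0,1,0,0} = 3
G(10) = mex{3,1,0,1,1} = 2
G_B(10) = 2.
Heap C, S = {5, 6, 7, 8, 9}:
G(0) = 0
G(1) = mex{} = 0
G(2) = mex{} = 0
G(3) = mex{} = 0
G(4) = mex{} = 0
G(5) = mex{0} = 1
G(6) = mex{0,0} = 1
G(7) = mex{0,0,0} = 1
G(8) = mex{0,0,0,0} = 1
G(9) = mex{0,0,0,0,0} = 1
G(10) = mex{1,0,0,0,0} = 2
G(11) = mex{1,1,0,0,0} = 2
G_C(11) = 2.
Combined Grundy value = 1 ⊕ 2 ⊕ 2 = 1.
A winning move leaves total XOR = 0, i.e. changes one component's Grundy value g to g ⊕ X where X is the current total.
Heap A: need g' = 1⊕1 = 0. Options: 7−4→G=0, 7−6→G=0. Hits: 2.
Heap B: need g' = 2⊕1 = 3. Options: 10−1→G=3, 10−5→G=1, 10−6→G=0, 10−7→G=1, 10−9→G=1. Hits: 1.
Heap C: need g' = 2⊕1 = 3. Options: 11−5→G=1, 11−6→G=1, 11−7→G=0, 11−8→G=0, 11−9→G=0. Hits: 0.

3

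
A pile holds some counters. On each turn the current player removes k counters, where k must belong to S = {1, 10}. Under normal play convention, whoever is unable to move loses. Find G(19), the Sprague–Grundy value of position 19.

0

G(0) = 0
G(1) = mex{0} = 1
G(2) = mex{1} = 0
G(3) = mex{0} = 1
G(4) = mex{1} = 0
G(5) = mex{0} = 1
G(6) = mex{1} = 0
G(7) = mex{0} = 1
G(8) = mex{1} = 0
G(9) = mex{0} = 1
G(10) = mex{1,0} = 2
G(11) = mex{2,1} = 0
G(12) = mex{0,0} = 1
G(13) = mex{1,1} = 0
G(14) = mex{0,0} = 1
G(15) = mex{1,1} = 0
G(16) = mex{0,0} = 1
G(17) = mex{1,1} = 0
G(18) = mex{0,0} = 1
G(19) = mex{1,1} = 0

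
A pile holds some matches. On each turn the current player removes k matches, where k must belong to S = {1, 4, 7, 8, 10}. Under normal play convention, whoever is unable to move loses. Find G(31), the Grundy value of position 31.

n :  0  1  2  3  4  5  6  7  8  9 10 11 12 13 14 15 16 17 18 19 20 21 22 23 24 25 26 27 28 29 30 31
G :  0  1  0  1  2  0  1  2  3  2  3  0  1  3  0  1  0  1  2  3  2  4  3  2  3  0  1  0  1  2  0  1

1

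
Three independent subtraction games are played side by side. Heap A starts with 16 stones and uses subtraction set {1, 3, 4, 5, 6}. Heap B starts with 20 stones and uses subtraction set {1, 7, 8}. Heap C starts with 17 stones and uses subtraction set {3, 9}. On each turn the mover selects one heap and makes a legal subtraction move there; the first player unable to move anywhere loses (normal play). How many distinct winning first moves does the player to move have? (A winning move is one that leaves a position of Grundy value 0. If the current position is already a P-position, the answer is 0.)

2

Heap A, S = {1, 3, 4, 5, 6}:
n :  0  1  2  3  4  5  6  7  8  9 10 11 12 13 14 15 16
G :  0  1  0  1  2  3  2  3  4  0  1  0  1  2  3  2  3
G_A(16) = 3.
Heap B, S = {1, 7, 8}:
G(0) = 0
G(1) = mex{0} = 1
G(2) = mex{1} = 0
G(3) = mex{0} = 1
G(4) = mex{1} = 0
G(5) = mex{0} = 1
G(6) = mex{1} = 0
G(7) = mex{0,0} = 1
G(8) = mex{1,1,0} = 2
G(9) = mex{2,0,1} = 3
G(10) = mex{3,1,0} = 2
G(11) = mex{2,0,1} = 3
G(12) = mex{3,1,0} = 2
G(13) = mex{2,0,1} = 3
G(14) = mex{3,1,0} = 2
G(15) = mex{2,2,1} = 0
G(16) = mex{0,3,2} = 1
G(17) = mex{1,2,3} = 0
G(18) = mex{0,3,2} = 1
G(19) = mex{1,2,3} = 0
G(20) = mex{0,3,2} = 1
G_B(20) = 1.
Heap C, S = {3, 9}:
G(0) = 0
G(1) = mex{} = 0
G(2) = mex{} = 0
G(3) = mex{0} = 1
G(4) = mex{0} = 1
G(5) = mex{0} = 1
G(6) = mex{1} = 0
G(7) = mex{1} = 0
G(8) = mex{1} = 0
G(9) = mex{0,0} = 1
G(10) = mex{0,0} = 1
G(11) = mex{0,0} = 1
G(12) = mex{1,1} = 0
G(13) = mex{1,1} = 0
G(14) = mex{1,1} = 0
G(15) = mex{0,0} = 1
G(16) = mex{0,0} = 1
G(17) = mex{0,0} = 1
G_C(17) = 1.
Combined Grundy value = 3 ⊕ 1 ⊕ 1 = 3.
A winning move leaves total XOR = 0, i.e. changes one component's Grundy value g to g ⊕ X where X is the current total.
Heap A: need g' = 3⊕3 = 0. Options: 16−1→G=2, 16−3→G=2, 16−4→G=1, 16−5→G=0, 16−6→G=1. Hits: 1.
Heap B: need g' = 1⊕3 = 2. Options: 20−1→G=0, 20−7→G=3, 20−8→G=2. Hits: 1.
Heap C: need g' = 1⊕3 = 2. Options: 17−3→G=0, 17−9→G=0. Hits: 0.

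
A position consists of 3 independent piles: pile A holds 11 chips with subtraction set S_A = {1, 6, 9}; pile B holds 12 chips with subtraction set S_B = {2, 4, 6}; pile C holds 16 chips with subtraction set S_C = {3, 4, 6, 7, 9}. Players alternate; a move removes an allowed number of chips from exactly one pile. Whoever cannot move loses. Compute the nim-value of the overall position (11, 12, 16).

Pile A, S = {1, 6, 9}:
n :  0  1  2  3  4  5  6  7  8  9 10 11
G :  0  1  0  1  0  1  2  0  1  2  3  2
G_A(11) = 2.
Pile B, S = {2, 4, 6}:
G(0) = 0
G(1) = mex{} = 0
G(2) = mex{0} = 1
G(3) = mex{0} = 1
G(4) = mex{1,0} = 2
G(5) = mex{1,0} = 2
G(6) = mex{2,1,0} = 3
G(7) = mex{2,1,0} = 3
G(8) = mex{3,2,1} = 0
G(9) = mex{3,2,1} = 0
G(10) = mex{0,3,2} = 1
G(11) = mex{0,3,2} = 1
G(12) = mex{1,0,3} = 2
G_B(12) = 2.
Pile C, S = {3, 4, 6, 7, 9}:
n :  0  1  2  3  4  5  6  7  8  9 10 11 12 13 14 15 16
G :  0  0  0  1  1  1  2  2  2  3  3  3  0  0  0  1  1
G_C(16) = 1.
Combined Grundy value = 2 ⊕ 2 ⊕ 1 = 1.

1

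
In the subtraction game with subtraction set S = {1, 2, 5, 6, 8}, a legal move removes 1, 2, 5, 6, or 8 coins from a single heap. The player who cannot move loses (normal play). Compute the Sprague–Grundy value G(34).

G(0) = 0
G(1) = mex{0} = 1
G(2) = mex{1,0} = 2
G(3) = mex{2,1} = 0
G(4) = mex{0,2} = 1
G(5) = mex{1,0,0} = 2
G(6) = mex{2,1,1,0} = 3
G(7) = mex{3,2,2,1} = 0
G(8) = mex{0,3,0,2,0} = 1
G(9) = mex{1,0,1,0,1} = 2
G(10) = mex{2,1,2,1,2} = 0
G(11) = mex{0,2,3,2,0} = 1
G(12) = mex{1,0,0,3,1} = 2
G(13) = mex{2,1,1,0,2} = 3
G(14) = mex{3,2,2,1,3} = 0
G(15) = mex{0,3,0,2,0} = 1
G(16) = mex{1,0,1,0,1} = 2
G(17) = mex{2,1,2,1,2} = 0
G(18) = mex{0,2,3,2,0} = 1
G(19) = mex{1,0,0,3,1} = 2
G(20) = mex{2,1,1,0,2} = 3
G(21) = mex{3,2,2,1,3} = 0
G(22) = mex{0,3,0,2,0} = 1
G(23) = mex{1,0,1,0,1} = 2
G(24) = mex{2,1,2,1,2} = 0
G(25) = mex{0,2,3,2,0} = 1
G(26) = mex{1,0,0,3,1} = 2
G(27) = mex{2,1,1,0,2} = 3
G(28) = mex{3,2,2,1,3} = 0
G(29) = mex{0,3,0,2,0} = 1
G(30) = mex{1,0,1,0,1} = 2
G(31) = mex{2,1,2,1,2} = 0
G(32) = mex{0,2,3,2,0} = 1
G(33) = mex{1,0,0,3,1} = 2
G(34) = mex{2,1,1,0,2} = 3

3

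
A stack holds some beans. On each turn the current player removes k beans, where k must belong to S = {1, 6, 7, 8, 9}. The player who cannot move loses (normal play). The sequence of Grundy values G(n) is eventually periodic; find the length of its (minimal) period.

n :  0  1  2  3  4  5  6  7  8  9 10 11 12 13 14 15 16 17 18 19 20 21 22 23 24 25 26 27 28 29
G :  0  1  0  1  0  1  2  3  2  3  2  3  4  5  0  1  0  1  0  1  2  3  2  3  2  3  4  5  0  1
G(n+14) = G(n) holds for n = 0,…,8 (a full window of length max(S) = 9), so the sequence is purely periodic with period 14.

14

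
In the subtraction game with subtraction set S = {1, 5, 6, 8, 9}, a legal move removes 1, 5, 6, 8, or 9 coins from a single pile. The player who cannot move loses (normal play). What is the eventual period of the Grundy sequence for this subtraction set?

14

n :  0  1  2  3  4  5  6  7  8  9 10 11 12 13 14 15 16 17 18 19 20 21 22 23 24 25 26 27 28 29
G :  0  1  0  1  0  1  2  3  2  3  2  3  4  5  0  1  0  1  0  1  2  3  2  3  2  3  4  5  0  1
G(n+14) = G(n) holds for n = 0,…,8 (a full window of length max(S) = 9), so the sequence is purely periodic with period 14.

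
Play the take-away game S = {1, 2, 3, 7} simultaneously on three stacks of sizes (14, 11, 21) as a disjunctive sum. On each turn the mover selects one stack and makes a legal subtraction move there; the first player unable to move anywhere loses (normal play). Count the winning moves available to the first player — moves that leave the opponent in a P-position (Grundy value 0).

All stacks use S = {1, 2, 3, 7}:
G(0) = 0
G(1) = mex{0} = 1
G(2) = mex{1,0} = 2
G(3) = mex{2,1,0} = 3
G(4) = mex{3,2,1} = 0
G(5) = mex{0,3,2} = 1
G(6) = mex{1,0,3} = 2
G(7) = mex{2,1,0,0} = 3
G(8) = mex{3,2,1,1} = 0
G(9) = mex{0,3,2,2} = 1
G(10) = mex{1,0,3,3} = 2
G(11) = mex{2,1,0,0} = 3
G(12) = mex{3,2,1,1} = 0
G(13) = mex{0,3,2,2} = 1
G(14) = mex{1,0,3,3} = 2
G(15) = mex{2,1,0,0} = 3
G(16) = mex{3,2,1,1} = 0
G(17) = mex{0,3,2,2} = 1
G(18) = mex{1,0,3,3} = 2
G(19) = mex{2,1,0,0} = 3
G(20) = mex{3,2,1,1} = 0
G(21) = mex{0,3,2,2} = 1
Stack A: G(14) = 2.
Stack B: G(11) = 3.
Stack C: G(21) = 1.
Combined Grundy value = 2 ⊕ 3 ⊕ 1 = 0.
A winning move leaves total XOR = 0, i.e. changes one component's Grundy value g to g ⊕ X where X is the current total.
Stack A: target g' = 2⊕0 = 2, but every legal move changes the Grundy value (mex property), so 0 moves.
Stack B: target g' = 3⊕0 = 3, but every legal move changes the Grundy value (mex property), so 0 moves.
Stack C: target g' = 1⊕0 = 1, but every legal move changes the Grundy value (mex property), so 0 moves.

0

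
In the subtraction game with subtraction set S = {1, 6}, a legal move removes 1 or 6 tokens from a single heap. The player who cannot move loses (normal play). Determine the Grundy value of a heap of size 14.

n :  0  1  2  3  4  5  6  7  8  9 10 11 12 13 14
G :  0  1  0  1  0  1  2  0  1  0  1  0  1  2  0

0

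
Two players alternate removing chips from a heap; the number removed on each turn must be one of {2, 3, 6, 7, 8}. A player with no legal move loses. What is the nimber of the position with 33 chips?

0

n :  0  1  2  3  4  5  6  7  8  9 10 11 12 13 14 15 16 17 18 19 20 21 22 23 24 25 26 27 28 29 30 31 32 33
G :  0  0  1  1  2  0  3  1  2  2  0  3  1  2  0  0  1  1  2  0  3  1  2  2  0  3  1  2  0  0  1  1  2  0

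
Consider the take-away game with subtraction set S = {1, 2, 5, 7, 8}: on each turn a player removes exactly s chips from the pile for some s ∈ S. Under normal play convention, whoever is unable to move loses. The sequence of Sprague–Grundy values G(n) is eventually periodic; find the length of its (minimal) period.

3

n :  0  1  2  3  4  5  6  7  8  9 10 11 12 13 14
G :  0  1  2  0  1  2  0  1  2  0  1  2  0  1  2
G(n+3) = G(n) holds for n = 0,…,7 (a full window of length max(S) = 8), so the sequence is purely periodic with period 3.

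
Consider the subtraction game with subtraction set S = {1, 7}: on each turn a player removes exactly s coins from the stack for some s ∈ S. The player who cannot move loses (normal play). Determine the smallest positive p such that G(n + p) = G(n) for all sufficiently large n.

G(0) = 0
G(1) = mex{0} = 1
G(2) = mex{1} = 0
G(3) = mex{0} = 1
G(4) = mex{1} = 0
G(5) = mex{0} = 1
G(6) = mex{1} = 0
G(7) = mex{0,0} = 1
G(8) = mex{1,1} = 0
G(9) = mex{0,0} = 1
G(10) = mex{1,1} = 0
G(11) = mex{0,0} = 1
G(12) = mex{1,1} = 0
G(13) = mex{0,0} = 1
G(14) = mex{1,1} = 0
G(n+2) = G(n) holds for n = 0,…,6 (a full window of length max(S) = 7), so the sequence is purely periodic with period 2.

2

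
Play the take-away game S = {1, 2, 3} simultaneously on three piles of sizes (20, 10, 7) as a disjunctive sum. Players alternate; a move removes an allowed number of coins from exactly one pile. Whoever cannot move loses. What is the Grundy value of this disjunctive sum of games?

1

All piles use S = {1, 2, 3}:
n :  0  1  2  3  4  5  6  7  8  9 10 11 12 13 14 15 16 17 18 19 20
G :  0  1  2  3  0  1  2  3  0  1  2  3  0  1  2  3  0  1  2  3  0
Pile A: G(20) = 0.
Pile B: G(10) = 2.
Pile C: G(7) = 3.
Combined Grundy value = 0 ⊕ 2 ⊕ 3 = 1.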